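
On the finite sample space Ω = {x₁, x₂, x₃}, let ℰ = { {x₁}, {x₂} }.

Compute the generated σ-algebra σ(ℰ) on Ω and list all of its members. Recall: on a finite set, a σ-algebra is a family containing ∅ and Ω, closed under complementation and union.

σ(ℰ) = { {}, {x₁}, {x₂}, {x₃}, {x₁,x₂}, {x₁,x₃}, {x₂,x₃}, Ω }

Check:
Take S₀ = ℰ ∪ {∅, Ω} = { {}, {x₁}, {x₂}, Ω }.
Step 1: +3 →
  {x₁,x₂}  = {x₁} ∪ {x₂}
  {x₁,x₃}  = {x₂}ᶜ
  {x₂,x₃}  = {x₁}ᶜ
Step 2 (1 new):
  {x₃}  = {x₁,x₂}ᶜ
After Step 3 the family is unchanged; done.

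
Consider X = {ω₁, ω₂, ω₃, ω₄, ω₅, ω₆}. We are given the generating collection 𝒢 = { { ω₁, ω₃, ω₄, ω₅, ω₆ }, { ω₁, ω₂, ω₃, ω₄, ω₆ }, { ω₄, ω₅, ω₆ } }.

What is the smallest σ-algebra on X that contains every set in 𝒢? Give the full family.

σ(𝒢) = { ∅, { ω₂ }, { ω₅ }, { ω₁, ω₃ }, { ω₂, ω₅ }, { ω₄, ω₆ }, { ω₁, ω₂, ω₃ }, { ω₁, ω₃, ω₅ }, { ω₂, ω₄, ω₆ }, { ω₄, ω₅, ω₆ }, { ω₁, ω₂, ω₃, ω₅ }, { ω₁, ω₃, ω₄, ω₆ }, { ω₂, ω₄, ω₅, ω₆ }, { ω₁, ω₂, ω₃, ω₄, ω₆ }, { ω₁, ω₃, ω₄, ω₅, ω₆ }, X }

Working:
Start: 𝒢 ∪ {∅, X} = { ∅, { ω₄, ω₅, ω₆ }, { ω₁, ω₂, ω₃, ω₄, ω₆ }, { ω₁, ω₃, ω₄, ω₅, ω₆ }, X }.
Step 1 (3 new):
  { ω₂ }  = X∖{ ω₁, ω₃, ω₄, ω₅, ω₆ }
  { ω₅ }  = X∖{ ω₁, ω₂, ω₃, ω₄, ω₆ }
  { ω₁, ω₂, ω₃ }  = X∖{ ω₄, ω₅, ω₆ }
Step 2 (3 new):
  { ω₂, ω₅ }  = { ω₂ } ∪ { ω₅ }
  { ω₁, ω₂, ω₃, ω₅ }  = { ω₁, ω₂, ω₃ } ∪ { ω₅ }
  { ω₂, ω₄, ω₅, ω₆ }  = { ω₂ } ∪ { ω₄, ω₅, ω₆ }
Step 3. New:
  { ω₁, ω₃ }  = X∖{ ω₂, ω₄, ω₅, ω₆ }
  { ω₄, ω₆ }  = X∖{ ω₁, ω₂, ω₃, ω₅ }
  { ω₁, ω₃, ω₄, ω₆ }  = X∖{ ω₂, ω₅ }
Step 4: +2 →
  { ω₁, ω₃, ω₅ }  = { ω₁, ω₃ } ∪ { ω₅ }
  { ω₂, ω₄, ω₆ }  = { ω₂ } ∪ { ω₄, ω₆ }
Step 5: no new sets; the family is a σ-algebra.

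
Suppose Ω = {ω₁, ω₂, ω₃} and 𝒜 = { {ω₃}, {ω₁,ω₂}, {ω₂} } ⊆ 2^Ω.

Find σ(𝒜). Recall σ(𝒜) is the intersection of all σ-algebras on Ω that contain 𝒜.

Seed the family with 𝒜 together with ∅ and Ω: { ∅, {ω₂}, {ω₃}, {ω₁,ω₂}, Ω }.
Pass 1: +2 →
  {ω₁,ω₃}  = {ω₂}ᶜ
  {ω₂,ω₃}  = {ω₃} ∪ {ω₂}
  (now 7)
Pass 2 adds 1:
  {ω₁}  = {ω₂,ω₃}ᶜ
  (now 8)
Pass 3: already closed under ᶜ and ∪.

Hence σ(𝒜) has 8 members: { ∅, {ω₁}, {ω₂}, {ω₃}, {ω₁,ω₂}, {ω₁,ω₃}, {ω₂,ω₃}, Ω }.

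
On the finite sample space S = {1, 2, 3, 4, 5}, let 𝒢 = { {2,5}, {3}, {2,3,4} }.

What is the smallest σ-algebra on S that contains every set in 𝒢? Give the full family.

σ(𝒢) (32 sets): { {}, {1}, {2}, {3}, {4}, {5}, {1,2}, {1,3}, {1,4}, {1,5}, {2,3}, {2,4}, {2,5}, {3,4}, {3,5}, {4,5}, {1,2,3}, {1,2,4}, {1,2,5}, {1,3,4}, {1,3,5}, {1,4,5}, {2,3,4}, {2,3,5}, {2,4,5}, {3,4,5}, {1,2,3,4}, {1,2,3,5}, {1,2,4,5}, {1,3,4,5}, {2,3,4,5}, S }

Working:
Start: 𝒢 ∪ {∅, S} = { {}, {3}, {2,5}, {2,3,4}, S }.
Round 1: +5 →
  {1,5}  = {2,3,4}ᶜ
  {1,3,4}  = {2,5}ᶜ
  {2,3,5}  = {3} ∪ {2,5}
  {1,2,4,5}  = {3}ᶜ
  {2,3,4,5}  = {2,5} ∪ {2,3,4}
  — 10 sets.
Round 2: 7 new —
  {1}  = {2,3,4,5}ᶜ
  {1,4}  = {2,3,5}ᶜ
  {1,2,5}  = {2,5} ∪ {1,5}
  {1,3,5}  = {3} ∪ {1,5}
  {1,2,3,4}  = {2,3,4} ∪ {1,3,4}
  {1,2,3,5}  = {2,3,5} ∪ {1,5}
  {1,3,4,5}  = {1,3,4} ∪ {1,5}
  — 17 sets.
Round 3 adds 7:
  {2}  = {1,3,4,5}ᶜ
  {4}  = {1,2,3,5}ᶜ
  {5}  = {1,2,3,4}ᶜ
  {1,3}  = {3} ∪ {1}
  {2,4}  = {1,3,5}ᶜ
  {3,4}  = {1,2,5}ᶜ
  {1,4,5}  = {1,4} ∪ {1,5}
  — 24 sets.
Round 4. New:
  {1,2}  = {2} ∪ {1}
  {2,3}  = {1,4,5}ᶜ
  {3,5}  = {5} ∪ {3}
  {4,5}  = {5} ∪ {4}
  {1,2,3}  = {2} ∪ {1,3}
  {1,2,4}  = {2} ∪ {1,4}
  {2,4,5}  = {1,3}ᶜ
  {3,4,5}  = {3,4} ∪ {5}
  — 32 sets.
Round 5: stable.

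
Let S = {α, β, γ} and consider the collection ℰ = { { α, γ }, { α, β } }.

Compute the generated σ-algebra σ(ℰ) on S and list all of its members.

Seed the family with ℰ together with ∅ and S: { ∅, { α, β }, { α, γ }, S }.
Step 1: 2 new —
  { β }  = S∖{ α, γ }
  { γ }  = S∖{ α, β }
  (now 6)
Step 2 adds 1:
  { β, γ }  = { γ } ∪ { β }
  (now 7)
Step 3. New:
  { α }  = S∖{ β, γ }
  (now 8)
Step 4: already closed under ᶜ and ∪.

Hence σ(ℰ) has 8 members: { ∅, { α }, { β }, { γ }, { α, β }, { α, γ }, { β, γ }, S }.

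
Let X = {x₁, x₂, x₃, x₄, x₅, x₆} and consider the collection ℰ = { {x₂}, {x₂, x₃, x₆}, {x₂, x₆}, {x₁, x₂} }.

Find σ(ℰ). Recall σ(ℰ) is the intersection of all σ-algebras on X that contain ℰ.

Answer: σ(ℰ) = { {}, {x₁}, {x₂}, {x₃}, {x₆}, {x₁, x₂}, {x₁, x₃}, {x₁, x₆}, {x₂, x₃}, {x₂, x₆}, {x₃, x₆}, {x₄, x₅}, {x₁, x₂, x₃}, {x₁, x₂, x₆}, {x₁, x₃, x₆}, {x₁, x₄, x₅}, {x₂, x₃, x₆}, {x₂, x₄, x₅}, {x₃, x₄, x₅}, {x₄, x₅, x₆}, {x₁, x₂, x₃, x₆}, {x₁, x₂, x₄, x₅}, {x₁, x₃, x₄, x₅}, {x₁, x₄, x₅, x₆}, {x₂, x₃, x₄, x₅}, {x₂, x₄, x₅, x₆}, {x₃, x₄, x₅, x₆}, {x₁, x₂, x₃, x₄, x₅}, {x₁, x₂, x₄, x₅, x₆}, {x₁, x₃, x₄, x₅, x₆}, {x₂, x₃, x₄, x₅, x₆}, X }

Check:
Take S₀ = ℰ ∪ {∅, X} = { {}, {x₂}, {x₁, x₂}, {x₂, x₆}, {x₂, x₃, x₆}, X }.
Pass 1 adds 6:
  {x₁, x₂, x₆}  = {x₁, x₂} ∪ {x₂, x₆}
  {x₁, x₄, x₅}  = ᶜ of {x₂, x₃, x₆}
  {x₁, x₂, x₃, x₆}  = {x₁, x₂} ∪ {x₂, x₃, x₆}
  {x₁, x₃, x₄, x₅}  = ᶜ of {x₂, x₆}
  {x₃, x₄, x₅, x₆}  = ᶜ of {x₁, x₂}
  {x₁, x₃, x₄, x₅, x₆}  = ᶜ of {x₂}
Pass 2: 6 new —
  {x₄, x₅}  = ᶜ of {x₁, x₂, x₃, x₆}
  {x₃, x₄, x₅}  = ᶜ of {x₁, x₂, x₆}
  {x₁, x₂, x₄, x₅}  = {x₁, x₄, x₅} ∪ {x₁, x₂}
  {x₁, x₂, x₃, x₄, x₅}  = {x₁, x₂} ∪ {x₁, x₃, x₄, x₅}
  {x₁, x₂, x₄, x₅, x₆}  = {x₁, x₄, x₅} ∪ {x₂, x₆}
  {x₂, x₃, x₄, x₅, x₆}  = {x₃, x₄, x₅, x₆} ∪ {x₂, x₃, x₆}
Pass 3. New:
  {x₁}  = ᶜ of {x₂, x₃, x₄, x₅, x₆}
  {x₃}  = ᶜ of {x₁, x₂, x₄, x₅, x₆}
  {x₆}  = ᶜ of {x₁, x₂, x₃, x₄, x₅}
  {x₃, x₆}  = ᶜ of {x₁, x₂, x₄, x₅}
  {x₂, x₄, x₅}  = {x₄, x₅} ∪ {x₂}
  {x₂, x₃, x₄, x₅}  = {x₃, x₄, x₅} ∪ {x₂}
  {x₂, x₄, x₅, x₆}  = {x₄, x₅} ∪ {x₂, x₆}
Pass 4 (7 new):
  {x₁, x₃}  = ᶜ of {x₂, x₄, x₅, x₆}
  {x₁, x₆}  = ᶜ of {x₂, x₃, x₄, x₅}
  {x₂, x₃}  = {x₂} ∪ {x₃}
  {x₁, x₂, x₃}  = {x₁, x₂} ∪ {x₃}
  {x₁, x₃, x₆}  = ᶜ of {x₂, x₄, x₅}
  {x₄, x₅, x₆}  = {x₆} ∪ {x₄, x₅}
  {x₁, x₄, x₅, x₆}  = {x₁, x₄, x₅} ∪ {x₆}
Pass 5: already closed under ᶜ and ∪.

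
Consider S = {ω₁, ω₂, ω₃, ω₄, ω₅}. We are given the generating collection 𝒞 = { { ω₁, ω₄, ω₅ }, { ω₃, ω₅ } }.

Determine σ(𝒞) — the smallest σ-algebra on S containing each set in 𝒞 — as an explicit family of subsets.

Begin from { ∅, { ω₃, ω₅ }, { ω₁, ω₄, ω₅ }, S } (that is, 𝒞 plus ∅ and S).
Step 1 adds 3:
  { ω₂, ω₃ }  = S∖{ ω₁, ω₄, ω₅ }
  { ω₁, ω₂, ω₄ }  = S∖{ ω₃, ω₅ }
  { ω₁, ω₃, ω₄, ω₅ }  = { ω₃, ω₅ } ∪ { ω₁, ω₄, ω₅ }
  [7 total]
Step 2 adds 4:
  { ω₂ }  = S∖{ ω₁, ω₃, ω₄, ω₅ }
  { ω₂, ω₃, ω₅ }  = { ω₂, ω₃ } ∪ { ω₃, ω₅ }
  { ω₁, ω₂, ω₃, ω₄ }  = { ω₂, ω₃ } ∪ { ω₁, ω₂, ω₄ }
  { ω₁, ω₂, ω₄, ω₅ }  = { ω₁, ω₄, ω₅ } ∪ { ω₁, ω₂, ω₄ }
  [11 total]
Step 3: 3 new —
  { ω₃ }  = S∖{ ω₁, ω₂, ω₄, ω₅ }
  { ω₅ }  = S∖{ ω₁, ω₂, ω₃, ω₄ }
  { ω₁, ω₄ }  = S∖{ ω₂, ω₃, ω₅ }
  [14 total]
Step 4: 2 new —
  { ω₂, ω₅ }  = { ω₂ } ∪ { ω₅ }
  { ω₁, ω₃, ω₄ }  = { ω₃ } ∪ { ω₁, ω₄ }
  [16 total]
Step 5 adds nothing — fixpoint reached.

Therefore σ(𝒞) = { ∅, { ω₂ }, { ω₃ }, { ω₅ }, { ω₁, ω₄ }, { ω₂, ω₃ }, { ω₂, ω₅ }, { ω₃, ω₅ }, { ω₁, ω₂, ω₄ }, { ω₁, ω₃, ω₄ }, { ω₁, ω₄, ω₅ }, { ω₂, ω₃, ω₅ }, { ω₁, ω₂, ω₃, ω₄ }, { ω₁, ω₂, ω₄, ω₅ }, { ω₁, ω₃, ω₄, ω₅ }, S } (|σ(𝒞)| = 16).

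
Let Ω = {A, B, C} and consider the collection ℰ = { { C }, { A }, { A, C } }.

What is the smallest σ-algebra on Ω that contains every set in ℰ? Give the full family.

σ(ℰ) = { {}, { A }, { B }, { C }, { A, B }, { A, C }, { B, C }, Ω }

Derivation:
Take S₀ = ℰ ∪ {∅, Ω} = { {}, { A }, { C }, { A, C }, Ω }.
Pass 1 adds 3:
  { B }  = Ω∖{ A, C }
  { A, B }  = Ω∖{ C }
  { B, C }  = Ω∖{ A }
  [8 total]
Pass 2 adds nothing — fixpoint reached.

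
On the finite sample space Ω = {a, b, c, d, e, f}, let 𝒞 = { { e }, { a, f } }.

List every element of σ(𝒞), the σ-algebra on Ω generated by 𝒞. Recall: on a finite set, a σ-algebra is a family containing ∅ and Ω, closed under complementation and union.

Answer: σ(𝒞) = { {  }, { e }, { a, f }, { a, e, f }, { b, c, d }, { b, c, d, e }, { a, b, c, d, f }, Ω }

Check:
Initial family (4 sets): { {  }, { e }, { a, f }, Ω }.
Pass 1. New:
  { a, e, f }  = { e } ∪ { a, f }
  { b, c, d, e }  = complement { a, f }
  { a, b, c, d, f }  = complement { e }
Pass 2 (1 new):
  { b, c, d }  = complement { a, e, f }
Pass 3: stable.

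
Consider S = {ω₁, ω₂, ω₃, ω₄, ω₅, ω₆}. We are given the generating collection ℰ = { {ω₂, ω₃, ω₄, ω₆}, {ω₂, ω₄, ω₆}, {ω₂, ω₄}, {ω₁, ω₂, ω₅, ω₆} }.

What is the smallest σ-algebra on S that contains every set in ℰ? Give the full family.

|σ(ℰ)| = 32.  σ(ℰ) = { {}, {ω₂}, {ω₃}, {ω₄}, {ω₆}, {ω₁, ω₅}, {ω₂, ω₃}, {ω₂, ω₄}, {ω₂, ω₆}, {ω₃, ω₄}, {ω₃, ω₆}, {ω₄, ω₆}, {ω₁, ω₂, ω₅}, {ω₁, ω₃, ω₅}, {ω₁, ω₄, ω₅}, {ω₁, ω₅, ω₆}, {ω₂, ω₃, ω₄}, {ω₂, ω₃, ω₆}, {ω₂, ω₄, ω₆}, {ω₃, ω₄, ω₆}, {ω₁, ω₂, ω₃, ω₅}, {ω₁, ω₂, ω₄, ω₅}, {ω₁, ω₂, ω₅, ω₆}, {ω₁, ω₃, ω₄, ω₅}, {ω₁, ω₃, ω₅, ω₆}, {ω₁, ω₄, ω₅, ω₆}, {ω₂, ω₃, ω₄, ω₆}, {ω₁, ω₂, ω₃, ω₄, ω₅}, {ω₁, ω₂, ω₃, ω₅, ω₆}, {ω₁, ω₂, ω₄, ω₅, ω₆}, {ω₁, ω₃, ω₄, ω₅, ω₆}, S }

Derivation:
Seed the family with ℰ together with ∅ and S: { {}, {ω₂, ω₄}, {ω₂, ω₄, ω₆}, {ω₁, ω₂, ω₅, ω₆}, {ω₂, ω₃, ω₄, ω₆}, S }.
Iteration 1 adds 5:
  {ω₁, ω₅}  = S∖{ω₂, ω₃, ω₄, ω₆}
  {ω₃, ω₄}  = S∖{ω₁, ω₂, ω₅, ω₆}
  {ω₁, ω₃, ω₅}  = S∖{ω₂, ω₄, ω₆}
  {ω₁, ω₃, ω₅, ω₆}  = S∖{ω₂, ω₄}
  {ω₁, ω₂, ω₄, ω₅, ω₆}  = {ω₂, ω₄, ω₆} ∪ {ω₁, ω₂, ω₅, ω₆}
  |family| = 11
Iteration 2: +7 →
  {ω₃}  = S∖{ω₁, ω₂, ω₄, ω₅, ω₆}
  {ω₂, ω₃, ω₄}  = {ω₃, ω₄} ∪ {ω₂, ω₄}
  {ω₁, ω₂, ω₄, ω₅}  = {ω₁, ω₅} ∪ {ω₂, ω₄}
  {ω₁, ω₃, ω₄, ω₅}  = {ω₃, ω₄} ∪ {ω₁, ω₃, ω₅}
  {ω₁, ω₂, ω₃, ω₄, ω₅}  = {ω₁, ω₃, ω₅} ∪ {ω₂, ω₄}
  {ω₁, ω₂, ω₃, ω₅, ω₆}  = {ω₁, ω₃, ω₅, ω₆} ∪ {ω₁, ω₂, ω₅, ω₆}
  {ω₁, ω₃, ω₄, ω₅, ω₆}  = {ω₁, ω₃, ω₅, ω₆} ∪ {ω₃, ω₄}
  |family| = 18
Iteration 3: +6 →
  {ω₂}  = S∖{ω₁, ω₃, ω₄, ω₅, ω₆}
  {ω₄}  = S∖{ω₁, ω₂, ω₃, ω₅, ω₆}
  {ω₆}  = S∖{ω₁, ω₂, ω₃, ω₄, ω₅}
  {ω₂, ω₆}  = S∖{ω₁, ω₃, ω₄, ω₅}
  {ω₃, ω₆}  = S∖{ω₁, ω₂, ω₄, ω₅}
  {ω₁, ω₅, ω₆}  = S∖{ω₂, ω₃, ω₄}
  |family| = 24
Iteration 4: +8 →
  {ω₂, ω₃}  = {ω₂} ∪ {ω₃}
  {ω₄, ω₆}  = {ω₆} ∪ {ω₄}
  {ω₁, ω₂, ω₅}  = {ω₂} ∪ {ω₁, ω₅}
  {ω₁, ω₄, ω₅}  = {ω₁, ω₅} ∪ {ω₄}
  {ω₂, ω₃, ω₆}  = {ω₂} ∪ {ω₃, ω₆}
  {ω₃, ω₄, ω₆}  = {ω₃, ω₄} ∪ {ω₆}
  {ω₁, ω₂, ω₃, ω₅}  = {ω₁, ω₃, ω₅} ∪ {ω₂}
  {ω₁, ω₄, ω₅, ω₆}  = {ω₁, ω₅, ω₆} ∪ {ω₄}
  |family| = 32
Iteration 5: already closed under ᶜ and ∪.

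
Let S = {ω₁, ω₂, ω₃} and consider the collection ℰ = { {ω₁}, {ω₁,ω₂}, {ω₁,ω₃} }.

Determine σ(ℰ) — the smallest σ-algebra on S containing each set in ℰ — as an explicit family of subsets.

σ(ℰ) = { {}, {ω₁}, {ω₂}, {ω₃}, {ω₁,ω₂}, {ω₁,ω₃}, {ω₂,ω₃}, S }

Check:
Start: ℰ ∪ {∅, S} = { {}, {ω₁}, {ω₁,ω₂}, {ω₁,ω₃}, S }.
Pass 1: 3 new —
  {ω₂}  = complement {ω₁,ω₃}
  {ω₃}  = complement {ω₁,ω₂}
  {ω₂,ω₃}  = complement {ω₁}
  — 8 sets.
Pass 2: stable.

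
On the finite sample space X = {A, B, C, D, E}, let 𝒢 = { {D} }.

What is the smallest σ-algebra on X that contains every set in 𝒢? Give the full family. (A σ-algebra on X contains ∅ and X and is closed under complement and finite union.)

Start: 𝒢 ∪ {∅, X} = { ∅, {D}, X }.
Step 1: +1 →
  {A, B, C, E}  = X∖{D}
  [4 total]
Step 2: no new sets; the family is a σ-algebra.

Therefore σ(𝒢) = { ∅, {D}, {A, B, C, E}, X } (|σ(𝒢)| = 4).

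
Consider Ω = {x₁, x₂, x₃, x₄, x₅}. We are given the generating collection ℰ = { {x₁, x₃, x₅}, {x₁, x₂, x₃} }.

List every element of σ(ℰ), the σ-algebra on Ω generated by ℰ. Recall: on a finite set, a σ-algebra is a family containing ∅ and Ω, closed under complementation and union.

Begin from { {}, {x₁, x₂, x₃}, {x₁, x₃, x₅}, Ω } (that is, ℰ plus ∅ and Ω).
Pass 1: 3 new —
  {x₂, x₄}  = Ω∖{x₁, x₃, x₅}
  {x₄, x₅}  = Ω∖{x₁, x₂, x₃}
  {x₁, x₂, x₃, x₅}  = {x₁, x₃, x₅} ∪ {x₁, x₂, x₃}
Pass 2. New:
  {x₄}  = Ω∖{x₁, x₂, x₃, x₅}
  {x₂, x₄, x₅}  = {x₄, x₅} ∪ {x₂, x₄}
  {x₁, x₂, x₃, x₄}  = {x₁, x₂, x₃} ∪ {x₂, x₄}
  {x₁, x₃, x₄, x₅}  = {x₄, x₅} ∪ {x₁, x₃, x₅}
Pass 3 adds 3:
  {x₂}  = Ω∖{x₁, x₃, x₄, x₅}
  {x₅}  = Ω∖{x₁, x₂, x₃, x₄}
  {x₁, x₃}  = Ω∖{x₂, x₄, x₅}
Pass 4: +2 →
  {x₂, x₅}  = {x₂} ∪ {x₅}
  {x₁, x₃, x₄}  = {x₁, x₃} ∪ {x₄}
Pass 5: stable.

Therefore σ(ℰ) = { {}, {x₂}, {x₄}, {x₅}, {x₁, x₃}, {x₂, x₄}, {x₂, x₅}, {x₄, x₅}, {x₁, x₂, x₃}, {x₁, x₃, x₄}, {x₁, x₃, x₅}, {x₂, x₄, x₅}, {x₁, x₂, x₃, x₄}, {x₁, x₂, x₃, x₅}, {x₁, x₃, x₄, x₅}, Ω } (|σ(ℰ)| = 16).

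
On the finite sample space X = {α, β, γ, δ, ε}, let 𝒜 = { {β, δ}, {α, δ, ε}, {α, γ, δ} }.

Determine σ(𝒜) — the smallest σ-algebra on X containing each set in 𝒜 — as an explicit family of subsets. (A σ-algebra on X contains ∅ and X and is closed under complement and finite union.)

Begin from { {}, {β, δ}, {α, γ, δ}, {α, δ, ε}, X } (that is, 𝒜 plus ∅ and X).
Pass 1. New:
  {β, γ}  = ᶜ of {α, δ, ε}
  {β, ε}  = ᶜ of {α, γ, δ}
  {α, γ, ε}  = ᶜ of {β, δ}
  {α, β, γ, δ}  = {α, γ, δ} ∪ {β, δ}
  {α, β, δ, ε}  = {α, δ, ε} ∪ {β, δ}
  {α, γ, δ, ε}  = {α, δ, ε} ∪ {α, γ, δ}
  (now 11)
Pass 2. New:
  {β}  = ᶜ of {α, γ, δ, ε}
  {γ}  = ᶜ of {α, β, δ, ε}
  {ε}  = ᶜ of {α, β, γ, δ}
  {β, γ, δ}  = {β, γ} ∪ {β, δ}
  {β, γ, ε}  = {β, ε} ∪ {β, γ}
  {β, δ, ε}  = {β, ε} ∪ {β, δ}
  {α, β, γ, ε}  = {β, ε} ∪ {α, γ, ε}
  (now 18)
Pass 3: +6 →
  {δ}  = ᶜ of {α, β, γ, ε}
  {α, γ}  = ᶜ of {β, δ, ε}
  {α, δ}  = ᶜ of {β, γ, ε}
  {α, ε}  = ᶜ of {β, γ, δ}
  {γ, ε}  = {γ} ∪ {ε}
  {β, γ, δ, ε}  = {γ} ∪ {β, δ, ε}
  (now 24)
Pass 4. New:
  {α}  = ᶜ of {β, γ, δ, ε}
  {γ, δ}  = {γ} ∪ {δ}
  {δ, ε}  = {ε} ∪ {δ}
  {α, β, γ}  = {β} ∪ {α, γ}
  {α, β, δ}  = ᶜ of {γ, ε}
  {α, β, ε}  = {β, ε} ∪ {α, ε}
  {γ, δ, ε}  = {δ} ∪ {γ, ε}
  (now 31)
Pass 5: 1 new —
  {α, β}  = ᶜ of {γ, δ, ε}
  (now 32)
Pass 6: closed — nothing new.

σ(𝒜) = { {}, {α}, {β}, {γ}, {δ}, {ε}, {α, β}, {α, γ}, {α, δ}, {α, ε}, {β, γ}, {β, δ}, {β, ε}, {γ, δ}, {γ, ε}, {δ, ε}, {α, β, γ}, {α, β, δ}, {α, β, ε}, {α, γ, δ}, {α, γ, ε}, {α, δ, ε}, {β, γ, δ}, {β, γ, ε}, {β, δ, ε}, {γ, δ, ε}, {α, β, γ, δ}, {α, β, γ, ε}, {α, β, δ, ε}, {α, γ, δ, ε}, {β, γ, δ, ε}, X }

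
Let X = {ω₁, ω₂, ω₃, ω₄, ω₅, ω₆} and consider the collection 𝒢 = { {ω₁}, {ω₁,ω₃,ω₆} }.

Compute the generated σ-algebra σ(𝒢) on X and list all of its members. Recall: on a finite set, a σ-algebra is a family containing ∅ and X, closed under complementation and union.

σ(𝒢) = { {}, {ω₁}, {ω₃,ω₆}, {ω₁,ω₃,ω₆}, {ω₂,ω₄,ω₅}, {ω₁,ω₂,ω₄,ω₅}, {ω₂,ω₃,ω₄,ω₅,ω₆}, X }

Check:
Seed the family with 𝒢 together with ∅ and X: { {}, {ω₁}, {ω₁,ω₃,ω₆}, X }.
Round 1. New:
  {ω₂,ω₄,ω₅}  = {ω₁,ω₃,ω₆}ᶜ
  {ω₂,ω₃,ω₄,ω₅,ω₆}  = {ω₁}ᶜ
  — 6 sets.
Round 2 (1 new):
  {ω₁,ω₂,ω₄,ω₅}  = {ω₂,ω₄,ω₅} ∪ {ω₁}
  — 7 sets.
Round 3: +1 →
  {ω₃,ω₆}  = {ω₁,ω₂,ω₄,ω₅}ᶜ
  — 8 sets.
Round 4: no new sets; the family is a σ-algebra.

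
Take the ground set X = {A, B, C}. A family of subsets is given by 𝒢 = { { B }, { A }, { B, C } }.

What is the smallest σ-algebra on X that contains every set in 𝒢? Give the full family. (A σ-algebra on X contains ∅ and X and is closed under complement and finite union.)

Start: 𝒢 ∪ {∅, X} = { {}, { A }, { B }, { B, C }, X }.
Step 1: 2 new —
  { A, B }  = { B } ∪ { A }
  { A, C }  = X∖{ B }
  (now 7)
Step 2 (1 new):
  { C }  = X∖{ A, B }
  (now 8)
Step 3: closed — nothing new.

Therefore σ(𝒢) = { {}, { A }, { B }, { C }, { A, B }, { A, C }, { B, C }, X } (|σ(𝒢)| = 8).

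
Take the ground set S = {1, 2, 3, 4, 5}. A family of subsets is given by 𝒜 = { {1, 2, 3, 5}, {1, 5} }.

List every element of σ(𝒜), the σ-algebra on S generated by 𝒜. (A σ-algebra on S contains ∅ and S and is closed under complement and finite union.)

σ(𝒜) (8 sets): { {}, {4}, {1, 5}, {2, 3}, {1, 4, 5}, {2, 3, 4}, {1, 2, 3, 5}, S }

Derivation:
Seed the family with 𝒜 together with ∅ and S: { {}, {1, 5}, {1, 2, 3, 5}, S }.
Round 1 (2 new):
  {4}  = S∖{1, 2, 3, 5}
  {2, 3, 4}  = S∖{1, 5}
Round 2: 1 new —
  {1, 4, 5}  = {1, 5} ∪ {4}
Round 3: +1 →
  {2, 3}  = S∖{1, 4, 5}
Round 4: stable.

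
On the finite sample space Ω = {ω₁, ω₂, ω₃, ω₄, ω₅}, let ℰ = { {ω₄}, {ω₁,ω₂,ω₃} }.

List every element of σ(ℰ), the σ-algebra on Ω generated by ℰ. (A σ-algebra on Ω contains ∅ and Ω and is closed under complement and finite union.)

Begin from { {}, {ω₄}, {ω₁,ω₂,ω₃}, Ω } (that is, ℰ plus ∅ and Ω).
Step 1: 3 new —
  {ω₄,ω₅}  = complement {ω₁,ω₂,ω₃}
  {ω₁,ω₂,ω₃,ω₄}  = {ω₁,ω₂,ω₃} ∪ {ω₄}
  {ω₁,ω₂,ω₃,ω₅}  = complement {ω₄}
  — 7 sets.
Step 2 adds 1:
  {ω₅}  = complement {ω₁,ω₂,ω₃,ω₄}
  — 8 sets.
Step 3: stable.

Hence σ(ℰ) has 8 members: { {}, {ω₄}, {ω₅}, {ω₄,ω₅}, {ω₁,ω₂,ω₃}, {ω₁,ω₂,ω₃,ω₄}, {ω₁,ω₂,ω₃,ω₅}, Ω }.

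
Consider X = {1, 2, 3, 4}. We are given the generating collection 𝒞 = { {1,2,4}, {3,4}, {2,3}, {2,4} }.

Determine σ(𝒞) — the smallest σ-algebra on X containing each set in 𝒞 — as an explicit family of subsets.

Begin from { ∅, {2,3}, {2,4}, {3,4}, {1,2,4}, X } (that is, 𝒞 plus ∅ and X).
Pass 1. New:
  {3}  = {1,2,4}ᶜ
  {1,2}  = {3,4}ᶜ
  {1,3}  = {2,4}ᶜ
  {1,4}  = {2,3}ᶜ
  {2,3,4}  = {3,4} ∪ {2,3}
Pass 2. New:
  {1}  = {2,3,4}ᶜ
  {1,2,3}  = {1,2} ∪ {3}
  {1,3,4}  = {3,4} ∪ {1,4}
Pass 3: 2 new —
  {2}  = {1,3,4}ᶜ
  {4}  = {1,2,3}ᶜ
Pass 4 adds nothing — fixpoint reached.

Therefore σ(𝒞) = { ∅, {1}, {2}, {3}, {4}, {1,2}, {1,3}, {1,4}, {2,3}, {2,4}, {3,4}, {1,2,3}, {1,2,4}, {1,3,4}, {2,3,4}, X } (|σ(𝒞)| = 16).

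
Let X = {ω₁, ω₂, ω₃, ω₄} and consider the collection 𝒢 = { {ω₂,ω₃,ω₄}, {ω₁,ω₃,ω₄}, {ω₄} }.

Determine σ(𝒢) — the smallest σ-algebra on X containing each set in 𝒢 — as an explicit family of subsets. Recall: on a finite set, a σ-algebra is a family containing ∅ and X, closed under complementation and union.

σ(𝒢) (16 sets): { ∅, {ω₁}, {ω₂}, {ω₃}, {ω₄}, {ω₁,ω₂}, {ω₁,ω₃}, {ω₁,ω₄}, {ω₂,ω₃}, {ω₂,ω₄}, {ω₃,ω₄}, {ω₁,ω₂,ω₃}, {ω₁,ω₂,ω₄}, {ω₁,ω₃,ω₄}, {ω₂,ω₃,ω₄}, X }

Trace:
Initial family (5 sets): { ∅, {ω₄}, {ω₁,ω₃,ω₄}, {ω₂,ω₃,ω₄}, X }.
Iteration 1 adds 3:
  {ω₁}  = complement {ω₂,ω₃,ω₄}
  {ω₂}  = complement {ω₁,ω₃,ω₄}
  {ω₁,ω₂,ω₃}  = complement {ω₄}
  [8 total]
Iteration 2: +3 →
  {ω₁,ω₂}  = {ω₂} ∪ {ω₁}
  {ω₁,ω₄}  = {ω₄} ∪ {ω₁}
  {ω₂,ω₄}  = {ω₄} ∪ {ω₂}
  [11 total]
Iteration 3 adds 4:
  {ω₁,ω₃}  = complement {ω₂,ω₄}
  {ω₂,ω₃}  = complement {ω₁,ω₄}
  {ω₃,ω₄}  = complement {ω₁,ω₂}
  {ω₁,ω₂,ω₄}  = {ω₁,ω₄} ∪ {ω₁,ω₂}
  [15 total]
Iteration 4: 1 new —
  {ω₃}  = complement {ω₁,ω₂,ω₄}
  [16 total]
After Iteration 5 the family is unchanged; done.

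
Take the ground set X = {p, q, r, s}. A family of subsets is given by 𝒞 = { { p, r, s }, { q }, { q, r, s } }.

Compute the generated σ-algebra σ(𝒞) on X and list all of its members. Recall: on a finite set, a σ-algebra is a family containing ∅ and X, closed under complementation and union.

Initial family (5 sets): { ∅, { q }, { p, r, s }, { q, r, s }, X }.
Step 1. New:
  { p }  = complement { q, r, s }
  — 6 sets.
Step 2. New:
  { p, q }  = { q } ∪ { p }
  — 7 sets.
Step 3 adds 1:
  { r, s }  = complement { p, q }
  — 8 sets.
Step 4: no new sets; the family is a σ-algebra.

Therefore σ(𝒞) = { ∅, { p }, { q }, { p, q }, { r, s }, { p, r, s }, { q, r, s }, X } (|σ(𝒞)| = 8).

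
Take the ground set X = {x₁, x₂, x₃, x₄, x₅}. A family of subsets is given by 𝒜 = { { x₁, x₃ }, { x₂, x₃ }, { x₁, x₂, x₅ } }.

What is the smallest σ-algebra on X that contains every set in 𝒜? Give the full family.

σ(𝒜) = { {  }, { x₁ }, { x₂ }, { x₃ }, { x₄ }, { x₅ }, { x₁, x₂ }, { x₁, x₃ }, { x₁, x₄ }, { x₁, x₅ }, { x₂, x₃ }, { x₂, x₄ }, { x₂, x₅ }, { x₃, x₄ }, { x₃, x₅ }, { x₄, x₅ }, { x₁, x₂, x₃ }, { x₁, x₂, x₄ }, { x₁, x₂, x₅ }, { x₁, x₃, x₄ }, { x₁, x₃, x₅ }, { x₁, x₄, x₅ }, { x₂, x₃, x₄ }, { x₂, x₃, x₅ }, { x₂, x₄, x₅ }, { x₃, x₄, x₅ }, { x₁, x₂, x₃, x₄ }, { x₁, x₂, x₃, x₅ }, { x₁, x₂, x₄, x₅ }, { x₁, x₃, x₄, x₅ }, { x₂, x₃, x₄, x₅ }, X }

Check:
Start: 𝒜 ∪ {∅, X} = { {  }, { x₁, x₃ }, { x₂, x₃ }, { x₁, x₂, x₅ }, X }.
Step 1: 5 new —
  { x₃, x₄ }  = ᶜ of { x₁, x₂, x₅ }
  { x₁, x₂, x₃ }  = { x₂, x₃ } ∪ { x₁, x₃ }
  { x₁, x₄, x₅ }  = ᶜ of { x₂, x₃ }
  { x₂, x₄, x₅ }  = ᶜ of { x₁, x₃ }
  { x₁, x₂, x₃, x₅ }  = { x₁, x₂, x₅ } ∪ { x₂, x₃ }
  (now 10)
Step 2 adds 8:
  { x₄ }  = ᶜ of { x₁, x₂, x₃, x₅ }
  { x₄, x₅ }  = ᶜ of { x₁, x₂, x₃ }
  { x₁, x₃, x₄ }  = { x₃, x₄ } ∪ { x₁, x₃ }
  { x₂, x₃, x₄ }  = { x₃, x₄ } ∪ { x₂, x₃ }
  { x₁, x₂, x₃, x₄ }  = { x₃, x₄ } ∪ { x₁, x₂, x₃ }
  { x₁, x₂, x₄, x₅ }  = { x₁, x₄, x₅ } ∪ { x₁, x₂, x₅ }
  { x₁, x₃, x₄, x₅ }  = { x₁, x₄, x₅ } ∪ { x₃, x₄ }
  { x₂, x₃, x₄, x₅ }  = { x₃, x₄ } ∪ { x₂, x₄, x₅ }
  (now 18)
Step 3: +7 →
  { x₁ }  = ᶜ of { x₂, x₃, x₄, x₅ }
  { x₂ }  = ᶜ of { x₁, x₃, x₄, x₅ }
  { x₃ }  = ᶜ of { x₁, x₂, x₄, x₅ }
  { x₅ }  = ᶜ of { x₁, x₂, x₃, x₄ }
  { x₁, x₅ }  = ᶜ of { x₂, x₃, x₄ }
  { x₂, x₅ }  = ᶜ of { x₁, x₃, x₄ }
  { x₃, x₄, x₅ }  = { x₄, x₅ } ∪ { x₃, x₄ }
  (now 25)
Step 4 adds 6:
  { x₁, x₂ }  = ᶜ of { x₃, x₄, x₅ }
  { x₁, x₄ }  = { x₄ } ∪ { x₁ }
  { x₂, x₄ }  = { x₂ } ∪ { x₄ }
  { x₃, x₅ }  = { x₅ } ∪ { x₃ }
  { x₁, x₃, x₅ }  = { x₅ } ∪ { x₁, x₃ }
  { x₂, x₃, x₅ }  = { x₂, x₅ } ∪ { x₃ }
  (now 31)
Step 5. New:
  { x₁, x₂, x₄ }  = ᶜ of { x₃, x₅ }
  (now 32)
Step 6: already closed under ᶜ and ∪.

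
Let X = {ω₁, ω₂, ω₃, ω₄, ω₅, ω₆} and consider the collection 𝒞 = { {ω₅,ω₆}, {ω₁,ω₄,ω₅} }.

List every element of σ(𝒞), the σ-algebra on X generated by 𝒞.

Initial family (4 sets): { {}, {ω₅,ω₆}, {ω₁,ω₄,ω₅}, X }.
Step 1: +3 →
  {ω₂,ω₃,ω₆}  = ᶜ of {ω₁,ω₄,ω₅}
  {ω₁,ω₂,ω₃,ω₄}  = ᶜ of {ω₅,ω₆}
  {ω₁,ω₄,ω₅,ω₆}  = {ω₅,ω₆} ∪ {ω₁,ω₄,ω₅}
  [7 total]
Step 2: +4 →
  {ω₂,ω₃}  = ᶜ of {ω₁,ω₄,ω₅,ω₆}
  {ω₂,ω₃,ω₅,ω₆}  = {ω₅,ω₆} ∪ {ω₂,ω₃,ω₆}
  {ω₁,ω₂,ω₃,ω₄,ω₅}  = {ω₁,ω₄,ω₅} ∪ {ω₁,ω₂,ω₃,ω₄}
  {ω₁,ω₂,ω₃,ω₄,ω₆}  = {ω₂,ω₃,ω₆} ∪ {ω₁,ω₂,ω₃,ω₄}
  [11 total]
Step 3: +3 →
  {ω₅}  = ᶜ of {ω₁,ω₂,ω₃,ω₄,ω₆}
  {ω₆}  = ᶜ of {ω₁,ω₂,ω₃,ω₄,ω₅}
  {ω₁,ω₄}  = ᶜ of {ω₂,ω₃,ω₅,ω₆}
  [14 total]
Step 4. New:
  {ω₁,ω₄,ω₆}  = {ω₁,ω₄} ∪ {ω₆}
  {ω₂,ω₃,ω₅}  = {ω₂,ω₃} ∪ {ω₅}
  [16 total]
After Step 5 the family is unchanged; done.

Therefore σ(𝒞) = { {}, {ω₅}, {ω₆}, {ω₁,ω₄}, {ω₂,ω₃}, {ω₅,ω₆}, {ω₁,ω₄,ω₅}, {ω₁,ω₄,ω₆}, {ω₂,ω₃,ω₅}, {ω₂,ω₃,ω₆}, {ω₁,ω₂,ω₃,ω₄}, {ω₁,ω₄,ω₅,ω₆}, {ω₂,ω₃,ω₅,ω₆}, {ω₁,ω₂,ω₃,ω₄,ω₅}, {ω₁,ω₂,ω₃,ω₄,ω₆}, X } (|σ(𝒞)| = 16).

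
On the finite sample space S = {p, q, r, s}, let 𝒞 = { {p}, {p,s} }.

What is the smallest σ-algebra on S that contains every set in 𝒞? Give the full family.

σ(𝒞) = { {}, {p}, {s}, {p,s}, {q,r}, {p,q,r}, {q,r,s}, S }

Working:
Start: 𝒞 ∪ {∅, S} = { {}, {p}, {p,s}, S }.
Round 1: 2 new —
  {q,r}  = complement {p,s}
  {q,r,s}  = complement {p}
Round 2: 1 new —
  {p,q,r}  = {q,r} ∪ {p}
Round 3. New:
  {s}  = complement {p,q,r}
After Round 4 the family is unchanged; done.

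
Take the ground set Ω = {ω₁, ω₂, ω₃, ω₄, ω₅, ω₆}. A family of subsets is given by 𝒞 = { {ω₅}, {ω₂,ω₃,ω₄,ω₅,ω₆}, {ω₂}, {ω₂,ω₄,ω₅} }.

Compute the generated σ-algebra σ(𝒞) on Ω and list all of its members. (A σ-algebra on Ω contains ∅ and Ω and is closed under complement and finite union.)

Start: 𝒞 ∪ {∅, Ω} = { ∅, {ω₂}, {ω₅}, {ω₂,ω₄,ω₅}, {ω₂,ω₃,ω₄,ω₅,ω₆}, Ω }.
Round 1: 5 new —
  {ω₁}  = Ω∖{ω₂,ω₃,ω₄,ω₅,ω₆}
  {ω₂,ω₅}  = {ω₂} ∪ {ω₅}
  {ω₁,ω₃,ω₆}  = Ω∖{ω₂,ω₄,ω₅}
  {ω₁,ω₂,ω₃,ω₄,ω₆}  = Ω∖{ω₅}
  {ω₁,ω₃,ω₄,ω₅,ω₆}  = Ω∖{ω₂}
  |family| = 11
Round 2. New:
  {ω₁,ω₂}  = {ω₂} ∪ {ω₁}
  {ω₁,ω₅}  = {ω₅} ∪ {ω₁}
  {ω₁,ω₂,ω₅}  = {ω₂,ω₅} ∪ {ω₁}
  {ω₁,ω₂,ω₃,ω₆}  = {ω₁,ω₃,ω₆} ∪ {ω₂}
  {ω₁,ω₂,ω₄,ω₅}  = {ω₂,ω₄,ω₅} ∪ {ω₁}
  {ω₁,ω₃,ω₄,ω₆}  = Ω∖{ω₂,ω₅}
  {ω₁,ω₃,ω₅,ω₆}  = {ω₁,ω₃,ω₆} ∪ {ω₅}
  {ω₁,ω₂,ω₃,ω₅,ω₆}  = {ω₂,ω₅} ∪ {ω₁,ω₃,ω₆}
  |family| = 19
Round 3: 7 new —
  {ω₄}  = Ω∖{ω₁,ω₂,ω₃,ω₅,ω₆}
  {ω₂,ω₄}  = Ω∖{ω₁,ω₃,ω₅,ω₆}
  {ω₃,ω₆}  = Ω∖{ω₁,ω₂,ω₄,ω₅}
  {ω₄,ω₅}  = Ω∖{ω₁,ω₂,ω₃,ω₆}
  {ω₃,ω₄,ω₆}  = Ω∖{ω₁,ω₂,ω₅}
  {ω₂,ω₃,ω₄,ω₆}  = Ω∖{ω₁,ω₅}
  {ω₃,ω₄,ω₅,ω₆}  = Ω∖{ω₁,ω₂}
  |family| = 26
Round 4. New:
  {ω₁,ω₄}  = {ω₁} ∪ {ω₄}
  {ω₁,ω₂,ω₄}  = {ω₁,ω₂} ∪ {ω₄}
  {ω₁,ω₄,ω₅}  = {ω₁} ∪ {ω₄,ω₅}
  {ω₂,ω₃,ω₆}  = {ω₂} ∪ {ω₃,ω₆}
  {ω₃,ω₅,ω₆}  = {ω₅} ∪ {ω₃,ω₆}
  {ω₂,ω₃,ω₅,ω₆}  = {ω₂,ω₅} ∪ {ω₃,ω₆}
  |family| = 32
Round 5: already closed under ᶜ and ∪.

Hence σ(𝒞) has 32 members: { ∅, {ω₁}, {ω₂}, {ω₄}, {ω₅}, {ω₁,ω₂}, {ω₁,ω₄}, {ω₁,ω₅}, {ω₂,ω₄}, {ω₂,ω₅}, {ω₃,ω₆}, {ω₄,ω₅}, {ω₁,ω₂,ω₄}, {ω₁,ω₂,ω₅}, {ω₁,ω₃,ω₆}, {ω₁,ω₄,ω₅}, {ω₂,ω₃,ω₆}, {ω₂,ω₄,ω₅}, {ω₃,ω₄,ω₆}, {ω₃,ω₅,ω₆}, {ω₁,ω₂,ω₃,ω₆}, {ω₁,ω₂,ω₄,ω₅}, {ω₁,ω₃,ω₄,ω₆}, {ω₁,ω₃,ω₅,ω₆}, {ω₂,ω₃,ω₄,ω₆}, {ω₂,ω₃,ω₅,ω₆}, {ω₃,ω₄,ω₅,ω₆}, {ω₁,ω₂,ω₃,ω₄,ω₆}, {ω₁,ω₂,ω₃,ω₅,ω₆}, {ω₁,ω₃,ω₄,ω₅,ω₆}, {ω₂,ω₃,ω₄,ω₅,ω₆}, Ω }.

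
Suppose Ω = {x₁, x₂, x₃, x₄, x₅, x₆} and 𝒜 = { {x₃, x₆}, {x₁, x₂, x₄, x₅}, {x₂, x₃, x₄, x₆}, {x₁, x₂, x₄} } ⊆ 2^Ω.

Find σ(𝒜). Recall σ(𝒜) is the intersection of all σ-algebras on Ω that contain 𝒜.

Seed the family with 𝒜 together with ∅ and Ω: { {}, {x₃, x₆}, {x₁, x₂, x₄}, {x₁, x₂, x₄, x₅}, {x₂, x₃, x₄, x₆}, Ω }.
Pass 1: +3 →
  {x₁, x₅}  = complement {x₂, x₃, x₄, x₆}
  {x₃, x₅, x₆}  = complement {x₁, x₂, x₄}
  {x₁, x₂, x₃, x₄, x₆}  = {x₂, x₃, x₄, x₆} ∪ {x₁, x₂, x₄}
  — 9 sets.
Pass 2 adds 3:
  {x₅}  = complement {x₁, x₂, x₃, x₄, x₆}
  {x₁, x₃, x₅, x₆}  = {x₃, x₆} ∪ {x₁, x₅}
  {x₂, x₃, x₄, x₅, x₆}  = {x₂, x₃, x₄, x₆} ∪ {x₃, x₅, x₆}
  — 12 sets.
Pass 3: +2 →
  {x₁}  = complement {x₂, x₃, x₄, x₅, x₆}
  {x₂, x₄}  = complement {x₁, x₃, x₅, x₆}
  — 14 sets.
Pass 4: +2 →
  {x₁, x₃, x₆}  = {x₃, x₆} ∪ {x₁}
  {x₂, x₄, x₅}  = {x₂, x₄} ∪ {x₅}
  — 16 sets.
Pass 5: stable.

Hence σ(𝒜) has 16 members: { {}, {x₁}, {x₅}, {x₁, x₅}, {x₂, x₄}, {x₃, x₆}, {x₁, x₂, x₄}, {x₁, x₃, x₆}, {x₂, x₄, x₅}, {x₃, x₅, x₆}, {x₁, x₂, x₄, x₅}, {x₁, x₃, x₅, x₆}, {x₂, x₃, x₄, x₆}, {x₁, x₂, x₃, x₄, x₆}, {x₂, x₃, x₄, x₅, x₆}, Ω }.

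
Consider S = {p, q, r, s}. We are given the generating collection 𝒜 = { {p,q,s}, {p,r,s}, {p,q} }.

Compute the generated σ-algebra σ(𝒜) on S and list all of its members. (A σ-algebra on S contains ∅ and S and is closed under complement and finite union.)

Answer: σ(𝒜) = { {}, {p}, {q}, {r}, {s}, {p,q}, {p,r}, {p,s}, {q,r}, {q,s}, {r,s}, {p,q,r}, {p,q,s}, {p,r,s}, {q,r,s}, S }

Check:
Initial family (5 sets): { {}, {p,q}, {p,q,s}, {p,r,s}, S }.
Pass 1: 3 new —
  {q}  = complement {p,r,s}
  {r}  = complement {p,q,s}
  {r,s}  = complement {p,q}
Pass 2: +3 →
  {q,r}  = {r} ∪ {q}
  {p,q,r}  = {r} ∪ {p,q}
  {q,r,s}  = {q} ∪ {r,s}
Pass 3: 3 new —
  {p}  = complement {q,r,s}
  {s}  = complement {p,q,r}
  {p,s}  = complement {q,r}
Pass 4: 2 new —
  {p,r}  = {r} ∪ {p}
  {q,s}  = {s} ∪ {q}
Pass 5: stable.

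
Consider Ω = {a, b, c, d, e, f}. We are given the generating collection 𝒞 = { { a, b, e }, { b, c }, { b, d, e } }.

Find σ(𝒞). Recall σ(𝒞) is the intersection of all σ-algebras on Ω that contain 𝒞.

Begin from { {  }, { b, c }, { a, b, e }, { b, d, e }, Ω } (that is, 𝒞 plus ∅ and Ω).
Iteration 1: +6 →
  { a, c, f }  = Ω∖{ b, d, e }
  { c, d, f }  = Ω∖{ a, b, e }
  { a, b, c, e }  = { a, b, e } ∪ { b, c }
  { a, b, d, e }  = { a, b, e } ∪ { b, d, e }
  { a, d, e, f }  = Ω∖{ b, c }
  { b, c, d, e }  = { b, c } ∪ { b, d, e }
  (now 11)
Iteration 2 adds 11:
  { a, f }  = Ω∖{ b, c, d, e }
  { c, f }  = Ω∖{ a, b, d, e }
  { d, f }  = Ω∖{ a, b, c, e }
  { a, b, c, f }  = { a, c, f } ∪ { b, c }
  { a, c, d, f }  = { a, c, f } ∪ { c, d, f }
  { b, c, d, f }  = { b, c } ∪ { c, d, f }
  { a, b, c, d, e }  = { b, c, d, e } ∪ { a, b, d, e }
  { a, b, c, e, f }  = { a, c, f } ∪ { a, b, e }
  { a, b, d, e, f }  = { a, d, e, f } ∪ { a, b, d, e }
  { a, c, d, e, f }  = { a, c, f } ∪ { a, d, e, f }
  { b, c, d, e, f }  = { b, c, d, e } ∪ { c, d, f }
  (now 22)
Iteration 3: 13 new —
  { a }  = Ω∖{ b, c, d, e, f }
  { b }  = Ω∖{ a, c, d, e, f }
  { c }  = Ω∖{ a, b, d, e, f }
  { d }  = Ω∖{ a, b, c, e, f }
  { f }  = Ω∖{ a, b, c, d, e }
  { a, e }  = Ω∖{ b, c, d, f }
  { b, e }  = Ω∖{ a, c, d, f }
  { d, e }  = Ω∖{ a, b, c, f }
  { a, d, f }  = { a, f } ∪ { d, f }
  { b, c, f }  = { b, c } ∪ { c, f }
  { a, b, e, f }  = { a, f } ∪ { a, b, e }
  { b, d, e, f }  = { d, f } ∪ { b, d, e }
  { a, b, c, d, f }  = { a, c, f } ∪ { b, c, d, f }
  (now 35)
Iteration 4 adds 22:
  { e }  = Ω∖{ a, b, c, d, f }
  { a, b }  = { a } ∪ { b }
  { a, c }  = Ω∖{ b, d, e, f }
  { a, d }  = { a } ∪ { d }
  { b, d }  = { b } ∪ { d }
  { b, f }  = { b } ∪ { f }
  { c, d }  = Ω∖{ a, b, e, f }
  { a, b, c }  = { a } ∪ { b, c }
  { a, b, f }  = { a, f } ∪ { b }
  { a, c, e }  = { c } ∪ { a, e }
  { a, d, e }  = Ω∖{ b, c, f }
  { a, e, f }  = { a, f } ∪ { a, e }
  { b, c, d }  = { b, c } ∪ { d }
  { b, c, e }  = Ω∖{ a, d, f }
  { b, d, f }  = { b } ∪ { d, f }
  { b, e, f }  = { b, e } ∪ { f }
  { c, d, e }  = { d, e } ∪ { c }
  { d, e, f }  = { f } ∪ { d, e }
  { a, b, d, f }  = { b } ∪ { a, d, f }
  { a, c, e, f }  = { a, c, f } ∪ { a, e }
  { b, c, e, f }  = { b, e } ∪ { b, c, f }
  { c, d, e, f }  = { d, e } ∪ { c, f }
  (now 57)
Iteration 5 (7 new):
  { c, e }  = Ω∖{ a, b, d, f }
  { e, f }  = { f } ∪ { e }
  { a, b, d }  = { b } ∪ { a, d }
  { a, c, d }  = Ω∖{ b, e, f }
  { c, e, f }  = { e } ∪ { c, f }
  { a, b, c, d }  = { c, d } ∪ { a, b, c }
  { a, c, d, e }  = Ω∖{ b, f }
  (now 64)
After Iteration 6 the family is unchanged; done.

|σ(𝒞)| = 64.  σ(𝒞) = { {  }, { a }, { b }, { c }, { d }, { e }, { f }, { a, b }, { a, c }, { a, d }, { a, e }, { a, f }, { b, c }, { b, d }, { b, e }, { b, f }, { c, d }, { c, e }, { c, f }, { d, e }, { d, f }, { e, f }, { a, b, c }, { a, b, d }, { a, b, e }, { a, b, f }, { a, c, d }, { a, c, e }, { a, c, f }, { a, d, e }, { a, d, f }, { a, e, f }, { b, c, d }, { b, c, e }, { b, c, f }, { b, d, e }, { b, d, f }, { b, e, f }, { c, d, e }, { c, d, f }, { c, e, f }, { d, e, f }, { a, b, c, d }, { a, b, c, e }, { a, b, c, f }, { a, b, d, e }, { a, b, d, f }, { a, b, e, f }, { a, c, d, e }, { a, c, d, f }, { a, c, e, f }, { a, d, e, f }, { b, c, d, e }, { b, c, d, f }, { b, c, e, f }, { b, d, e, f }, { c, d, e, f }, { a, b, c, d, e }, { a, b, c, d, f }, { a, b, c, e, f }, { a, b, d, e, f }, { a, c, d, e, f }, { b, c, d, e, f }, Ω }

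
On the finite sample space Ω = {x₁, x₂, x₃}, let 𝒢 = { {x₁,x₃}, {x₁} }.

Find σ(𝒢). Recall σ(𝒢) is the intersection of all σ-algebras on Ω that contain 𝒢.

Initial family (4 sets): { {}, {x₁}, {x₁,x₃}, Ω }.
Iteration 1. New:
  {x₂}  = ᶜ of {x₁,x₃}
  {x₂,x₃}  = ᶜ of {x₁}
  [6 total]
Iteration 2 (1 new):
  {x₁,x₂}  = {x₂} ∪ {x₁}
  [7 total]
Iteration 3 (1 new):
  {x₃}  = ᶜ of {x₁,x₂}
  [8 total]
Iteration 4: no new sets; the family is a σ-algebra.

σ(𝒢) = { {}, {x₁}, {x₂}, {x₃}, {x₁,x₂}, {x₁,x₃}, {x₂,x₃}, Ω }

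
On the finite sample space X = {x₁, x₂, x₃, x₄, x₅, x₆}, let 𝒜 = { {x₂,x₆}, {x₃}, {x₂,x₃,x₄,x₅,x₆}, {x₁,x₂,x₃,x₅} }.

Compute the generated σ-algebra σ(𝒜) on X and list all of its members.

Initial family (6 sets): { {}, {x₃}, {x₂,x₆}, {x₁,x₂,x₃,x₅}, {x₂,x₃,x₄,x₅,x₆}, X }.
Step 1. New:
  {x₁}  = complement {x₂,x₃,x₄,x₅,x₆}
  {x₄,x₆}  = complement {x₁,x₂,x₃,x₅}
  {x₂,x₃,x₆}  = {x₃} ∪ {x₂,x₆}
  {x₁,x₃,x₄,x₅}  = complement {x₂,x₆}
  {x₁,x₂,x₃,x₅,x₆}  = {x₂,x₆} ∪ {x₁,x₂,x₃,x₅}
  {x₁,x₂,x₄,x₅,x₆}  = complement {x₃}
  |family| = 12
Step 2. New:
  {x₄}  = complement {x₁,x₂,x₃,x₅,x₆}
  {x₁,x₃}  = {x₃} ∪ {x₁}
  {x₁,x₂,x₆}  = {x₂,x₆} ∪ {x₁}
  {x₁,x₄,x₅}  = complement {x₂,x₃,x₆}
  {x₁,x₄,x₆}  = {x₄,x₆} ∪ {x₁}
  {x₂,x₄,x₆}  = {x₂,x₆} ∪ {x₄,x₆}
  {x₃,x₄,x₆}  = {x₃} ∪ {x₄,x₆}
  {x₁,x₂,x₃,x₆}  = {x₂,x₃,x₆} ∪ {x₁}
  {x₂,x₃,x₄,x₆}  = {x₂,x₃,x₆} ∪ {x₄,x₆}
  {x₁,x₂,x₃,x₄,x₅}  = {x₁,x₃,x₄,x₅} ∪ {x₁,x₂,x₃,x₅}
  {x₁,x₃,x₄,x₅,x₆}  = {x₁,x₃,x₄,x₅} ∪ {x₄,x₆}
  |family| = 23
Step 3 (16 new):
  {x₂}  = complement {x₁,x₃,x₄,x₅,x₆}
  {x₆}  = complement {x₁,x₂,x₃,x₄,x₅}
  {x₁,x₄}  = {x₄} ∪ {x₁}
  {x₁,x₅}  = complement {x₂,x₃,x₄,x₆}
  {x₃,x₄}  = {x₃} ∪ {x₄}
  {x₄,x₅}  = complement {x₁,x₂,x₃,x₆}
  {x₁,x₂,x₅}  = complement {x₃,x₄,x₆}
  {x₁,x₃,x₄}  = {x₁,x₃} ∪ {x₄}
  {x₁,x₃,x₅}  = complement {x₂,x₄,x₆}
  {x₂,x₃,x₅}  = complement {x₁,x₄,x₆}
  {x₃,x₄,x₅}  = complement {x₁,x₂,x₆}
  {x₁,x₂,x₄,x₆}  = {x₂,x₄,x₆} ∪ {x₁,x₄,x₆}
  {x₁,x₃,x₄,x₆}  = {x₁,x₄,x₆} ∪ {x₁,x₃}
  {x₁,x₄,x₅,x₆}  = {x₁,x₄,x₆} ∪ {x₁,x₄,x₅}
  {x₂,x₄,x₅,x₆}  = complement {x₁,x₃}
  {x₁,x₂,x₃,x₄,x₆}  = {x₂,x₄,x₆} ∪ {x₁,x₃}
  |family| = 39
Step 4. New:
  {x₅}  = complement {x₁,x₂,x₃,x₄,x₆}
  {x₁,x₂}  = {x₂} ∪ {x₁}
  {x₁,x₆}  = {x₁} ∪ {x₆}
  {x₂,x₃}  = complement {x₁,x₄,x₅,x₆}
  {x₂,x₄}  = {x₂} ∪ {x₄}
  {x₂,x₅}  = complement {x₁,x₃,x₄,x₆}
  {x₃,x₅}  = complement {x₁,x₂,x₄,x₆}
  {x₃,x₆}  = {x₃} ∪ {x₆}
  {x₁,x₂,x₃}  = {x₂} ∪ {x₁,x₃}
  {x₁,x₂,x₄}  = {x₂} ∪ {x₁,x₄}
  {x₁,x₃,x₆}  = {x₁,x₃} ∪ {x₆}
  {x₁,x₅,x₆}  = {x₁,x₅} ∪ {x₆}
  {x₂,x₃,x₄}  = {x₃,x₄} ∪ {x₂}
  {x₂,x₄,x₅}  = {x₂} ∪ {x₄,x₅}
  {x₂,x₅,x₆}  = complement {x₁,x₃,x₄}
  {x₄,x₅,x₆}  = {x₄,x₅} ∪ {x₄,x₆}
  {x₁,x₂,x₃,x₄}  = {x₂} ∪ {x₁,x₃,x₄}
  {x₁,x₂,x₄,x₅}  = {x₂} ∪ {x₁,x₄,x₅}
  {x₁,x₂,x₅,x₆}  = complement {x₃,x₄}
  {x₁,x₃,x₅,x₆}  = {x₁,x₃,x₅} ∪ {x₆}
  {x₂,x₃,x₄,x₅}  = {x₃,x₄} ∪ {x₂,x₃,x₅}
  {x₂,x₃,x₅,x₆}  = complement {x₁,x₄}
  {x₃,x₄,x₅,x₆}  = {x₄,x₅} ∪ {x₃,x₄,x₆}
  |family| = 62
Step 5 (2 new):
  {x₅,x₆}  = complement {x₁,x₂,x₃,x₄}
  {x₃,x₅,x₆}  = complement {x₁,x₂,x₄}
  |family| = 64
After Step 6 the family is unchanged; done.

σ(𝒜) = { {}, {x₁}, {x₂}, {x₃}, {x₄}, {x₅}, {x₆}, {x₁,x₂}, {x₁,x₃}, {x₁,x₄}, {x₁,x₅}, {x₁,x₆}, {x₂,x₃}, {x₂,x₄}, {x₂,x₅}, {x₂,x₆}, {x₃,x₄}, {x₃,x₅}, {x₃,x₆}, {x₄,x₅}, {x₄,x₆}, {x₅,x₆}, {x₁,x₂,x₃}, {x₁,x₂,x₄}, {x₁,x₂,x₅}, {x₁,x₂,x₆}, {x₁,x₃,x₄}, {x₁,x₃,x₅}, {x₁,x₃,x₆}, {x₁,x₄,x₅}, {x₁,x₄,x₆}, {x₁,x₅,x₆}, {x₂,x₃,x₄}, {x₂,x₃,x₅}, {x₂,x₃,x₆}, {x₂,x₄,x₅}, {x₂,x₄,x₆}, {x₂,x₅,x₆}, {x₃,x₄,x₅}, {x₃,x₄,x₆}, {x₃,x₅,x₆}, {x₄,x₅,x₆}, {x₁,x₂,x₃,x₄}, {x₁,x₂,x₃,x₅}, {x₁,x₂,x₃,x₆}, {x₁,x₂,x₄,x₅}, {x₁,x₂,x₄,x₆}, {x₁,x₂,x₅,x₆}, {x₁,x₃,x₄,x₅}, {x₁,x₃,x₄,x₆}, {x₁,x₃,x₅,x₆}, {x₁,x₄,x₅,x₆}, {x₂,x₃,x₄,x₅}, {x₂,x₃,x₄,x₆}, {x₂,x₃,x₅,x₆}, {x₂,x₄,x₅,x₆}, {x₃,x₄,x₅,x₆}, {x₁,x₂,x₃,x₄,x₅}, {x₁,x₂,x₃,x₄,x₆}, {x₁,x₂,x₃,x₅,x₆}, {x₁,x₂,x₄,x₅,x₆}, {x₁,x₃,x₄,x₅,x₆}, {x₂,x₃,x₄,x₅,x₆}, X }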